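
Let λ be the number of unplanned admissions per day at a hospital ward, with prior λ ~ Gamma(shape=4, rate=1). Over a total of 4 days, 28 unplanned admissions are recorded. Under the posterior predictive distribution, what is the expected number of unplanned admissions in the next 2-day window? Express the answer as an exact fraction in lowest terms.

64/5

Total count 28 over total exposure 4 days.
The Gamma prior is conjugate for the Poisson rate, so λ | data ~ Gamma(4+28, 1+4) = Gamma(32, 5).
Predictive mean over a 2-day window = T·E[λ|data] = 2·32/5 = 64/5.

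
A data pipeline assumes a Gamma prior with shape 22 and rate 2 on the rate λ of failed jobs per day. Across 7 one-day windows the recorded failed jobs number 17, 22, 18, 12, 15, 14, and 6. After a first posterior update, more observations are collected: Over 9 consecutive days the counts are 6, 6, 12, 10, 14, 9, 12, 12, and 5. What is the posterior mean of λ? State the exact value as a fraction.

Total count: 17 + 22 + 18 + 12 + 15 + 14 + 6 = 104.
Total exposure: 7 days.
After the first batch: Gamma(22 + 104, 2 + 7) = Gamma(126, 9).
Total count: 6 + 6 + 12 + 10 + 14 + 9 + 12 + 12 + 5 = 86.
Total exposure: 9 days.
After the second batch: Gamma(126 + 86, 9 + 9) = Gamma(212, 18).
Posterior mean = α'/β' = 212/18 = 106/9.

106/9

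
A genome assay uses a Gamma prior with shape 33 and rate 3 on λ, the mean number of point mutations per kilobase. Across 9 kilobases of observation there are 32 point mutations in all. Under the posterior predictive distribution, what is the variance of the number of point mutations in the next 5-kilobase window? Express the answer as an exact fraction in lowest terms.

5525/144

Total count 32 over total exposure 9 kilobases.
Conjugate update: add total count to the shape and total exposure to the rate, giving Gamma(65, 12).
The posterior predictive for a window of length T is Negative Binomial with variance T·α'·(β'+T)/β'² = 5·65·17/144 = 5525/144.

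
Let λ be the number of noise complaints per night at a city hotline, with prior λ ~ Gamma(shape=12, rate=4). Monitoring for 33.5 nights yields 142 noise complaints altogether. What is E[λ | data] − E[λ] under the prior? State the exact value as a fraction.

83/75

Total count 142 over total exposure 33.5 nights.
Conjugate update: add total count to the shape and total exposure to the rate, giving Gamma(154, 75/2).
Posterior mean = 154/(75/2) = 308/75; prior mean = 12/4 = 3. Difference = 308/75 − 3 = 83/75.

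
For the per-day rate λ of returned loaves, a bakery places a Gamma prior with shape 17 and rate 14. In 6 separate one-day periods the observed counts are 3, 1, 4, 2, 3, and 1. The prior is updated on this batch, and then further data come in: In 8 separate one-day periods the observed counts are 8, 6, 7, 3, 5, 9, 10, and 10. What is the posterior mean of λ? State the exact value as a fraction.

Total count: 3 + 1 + 4 + 2 + 3 + 1 = 14.
Total exposure: 6 days.
After the first batch: Gamma(17 + 14, 14 + 6) = Gamma(31, 20).
Total count: 8 + 6 + 7 + 3 + 5 + 9 + 10 + 10 = 58.
Total exposure: 8 days.
After the second batch: Gamma(31 + 58, 20 + 8) = Gamma(89, 28).
Posterior mean = α'/β' = 89/28.

89/28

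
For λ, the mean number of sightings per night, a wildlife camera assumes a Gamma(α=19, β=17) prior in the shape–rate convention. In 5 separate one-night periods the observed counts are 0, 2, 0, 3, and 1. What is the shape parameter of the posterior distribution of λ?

Total count: 0 + 2 + 0 + 3 + 1 = 6.
Total exposure: 5 nights.
By Gamma–Poisson conjugacy, the posterior is Gamma(α + Σx, β + Σt) = Gamma(19 + 6, 17 + 5) = Gamma(25, 22).

25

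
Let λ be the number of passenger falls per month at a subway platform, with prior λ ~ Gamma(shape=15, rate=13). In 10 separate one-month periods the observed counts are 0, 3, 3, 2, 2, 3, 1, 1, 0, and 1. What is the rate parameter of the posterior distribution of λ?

23

Total count: 0 + 3 + 3 + 2 + 2 + 3 + 1 + 1 + 0 + 1 = 16.
Total exposure: 10 months.
Posterior: α' = 15 + 16 = 31, β' = 13 + 10 = 23.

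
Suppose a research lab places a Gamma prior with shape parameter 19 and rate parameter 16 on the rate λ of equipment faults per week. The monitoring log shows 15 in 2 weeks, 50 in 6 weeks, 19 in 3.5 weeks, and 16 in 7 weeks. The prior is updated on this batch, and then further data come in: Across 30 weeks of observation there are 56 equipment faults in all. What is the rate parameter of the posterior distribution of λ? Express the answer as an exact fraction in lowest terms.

Total count: 15 + 50 + 19 + 16 = 100.
Total exposure: 2 + 6 + 3.5 + 7 = 18.5 weeks.
After the first batch: Gamma(19 + 100, 16 + 18.5) = Gamma(119, 69/2).
Total count 56 over total exposure 30 weeks.
After the second batch: Gamma(119 + 56, 69/2 + 30) = Gamma(175, 129/2).

129/2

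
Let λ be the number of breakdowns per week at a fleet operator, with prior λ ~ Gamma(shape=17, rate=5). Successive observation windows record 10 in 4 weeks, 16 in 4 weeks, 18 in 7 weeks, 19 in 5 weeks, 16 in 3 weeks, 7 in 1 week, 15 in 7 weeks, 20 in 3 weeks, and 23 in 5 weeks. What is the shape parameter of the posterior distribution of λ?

Total count: 10 + 16 + 18 + 19 + 16 + 7 + 15 + 20 + 23 = 144.
Total exposure: 4 + 4 + 7 + 5 + 3 + 1 + 7 + 3 + 5 = 39 weeks.
The Gamma prior is conjugate for the Poisson rate, so λ | data ~ Gamma(17+144, 5+39) = Gamma(161, 44).

161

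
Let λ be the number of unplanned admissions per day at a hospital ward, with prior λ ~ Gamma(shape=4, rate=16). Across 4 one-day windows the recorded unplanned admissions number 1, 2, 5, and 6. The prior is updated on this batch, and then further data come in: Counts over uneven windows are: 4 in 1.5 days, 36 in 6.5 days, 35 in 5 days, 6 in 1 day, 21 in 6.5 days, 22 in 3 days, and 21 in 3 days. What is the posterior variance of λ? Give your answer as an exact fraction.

Total count: 1 + 2 + 5 + 6 = 14.
Total exposure: 4 days.
After the first batch: Gamma(4 + 14, 16 + 4) = Gamma(18, 20).
Total count: 4 + 36 + 35 + 6 + 21 + 22 + 21 = 145.
Total exposure: 1.5 + 6.5 + 5 + 1 + 6.5 + 3 + 3 = 26.5 days.
After the second batch: Gamma(18 + 145, 20 + 26.5) = Gamma(163, 93/2).
Posterior variance = α'/β'² = 163/(8649/4) = 652/8649.

652/8649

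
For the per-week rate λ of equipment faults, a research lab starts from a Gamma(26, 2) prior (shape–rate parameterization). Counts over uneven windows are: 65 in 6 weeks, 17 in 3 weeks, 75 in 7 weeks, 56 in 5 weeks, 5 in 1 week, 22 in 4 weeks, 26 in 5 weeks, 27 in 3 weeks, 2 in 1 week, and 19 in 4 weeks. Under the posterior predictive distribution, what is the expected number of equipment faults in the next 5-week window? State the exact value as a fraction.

1700/41

Total count: 65 + 17 + 75 + 56 + 5 + 22 + 26 + 27 + 2 + 19 = 314.
Total exposure: 6 + 3 + 7 + 5 + 1 + 4 + 5 + 3 + 1 + 4 = 39 weeks.
Conjugate update: add total count to the shape and total exposure to the rate, giving Gamma(340, 41).
Predictive mean over a 5-week window = T·E[λ|data] = 5·340/41 = 1700/41.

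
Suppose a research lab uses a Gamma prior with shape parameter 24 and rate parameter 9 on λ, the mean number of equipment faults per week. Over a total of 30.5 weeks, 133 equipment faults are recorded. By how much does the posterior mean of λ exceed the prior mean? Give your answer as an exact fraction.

Total count 133 over total exposure 30.5 weeks.
By Gamma–Poisson conjugacy, the posterior is Gamma(α + Σx, β + Σt) = Gamma(24 + 133, 9 + 30.5) = Gamma(157, 79/2).
Posterior mean = 157/(79/2) = 314/79; prior mean = 24/9 = 8/3. Difference = 314/79 − 8/3 = 310/237.

310/237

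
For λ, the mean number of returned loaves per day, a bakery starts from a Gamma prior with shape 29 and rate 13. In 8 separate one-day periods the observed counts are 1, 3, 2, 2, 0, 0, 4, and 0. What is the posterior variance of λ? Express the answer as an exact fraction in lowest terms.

41/441

Total count: 1 + 3 + 2 + 2 + 0 + 0 + 4 + 0 = 12.
Total exposure: 8 days.
By Gamma–Poisson conjugacy, the posterior is Gamma(α + Σx, β + Σt) = Gamma(29 + 12, 13 + 8) = Gamma(41, 21).
Posterior variance = α'/β'² = 41/441.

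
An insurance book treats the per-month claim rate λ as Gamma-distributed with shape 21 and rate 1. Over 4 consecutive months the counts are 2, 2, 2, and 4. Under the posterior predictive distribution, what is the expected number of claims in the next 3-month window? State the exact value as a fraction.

Total count: 2 + 2 + 2 + 4 = 10.
Total exposure: 4 months.
Conjugate update: add total count to the shape and total exposure to the rate, giving Gamma(31, 5).
Predictive mean over a 3-month window = T·E[λ|data] = 3·31/5 = 93/5.

93/5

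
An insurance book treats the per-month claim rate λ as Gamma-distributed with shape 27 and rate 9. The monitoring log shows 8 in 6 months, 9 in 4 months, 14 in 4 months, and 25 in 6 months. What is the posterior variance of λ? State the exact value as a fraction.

Total count: 8 + 9 + 14 + 25 = 56.
Total exposure: 6 + 4 + 4 + 6 = 20 months.
Posterior: α' = 27 + 56 = 83, β' = 9 + 20 = 29.
Posterior variance = α'/β'² = 83/841.

83/841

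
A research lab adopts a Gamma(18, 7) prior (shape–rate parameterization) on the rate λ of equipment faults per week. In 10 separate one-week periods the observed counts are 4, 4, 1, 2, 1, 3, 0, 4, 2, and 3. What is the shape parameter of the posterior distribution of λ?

42

Total count: 4 + 4 + 1 + 2 + 1 + 3 + 0 + 4 + 2 + 3 = 24.
Total exposure: 10 weeks.
Posterior: α' = 18 + 24 = 42, β' = 7 + 10 = 17.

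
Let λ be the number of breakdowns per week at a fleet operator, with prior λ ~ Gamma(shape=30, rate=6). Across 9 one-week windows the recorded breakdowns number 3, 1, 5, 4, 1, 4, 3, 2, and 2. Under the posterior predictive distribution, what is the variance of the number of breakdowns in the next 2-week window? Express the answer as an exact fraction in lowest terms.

374/45

Total count: 3 + 1 + 5 + 4 + 1 + 4 + 3 + 2 + 2 = 25.
Total exposure: 9 weeks.
By Gamma–Poisson conjugacy, the posterior is Gamma(α + Σx, β + Σt) = Gamma(30 + 25, 6 + 9) = Gamma(55, 15).
The posterior predictive for a window of length T is Negative Binomial with variance T·α'·(β'+T)/β'² = 2·55·17/225 = 374/45.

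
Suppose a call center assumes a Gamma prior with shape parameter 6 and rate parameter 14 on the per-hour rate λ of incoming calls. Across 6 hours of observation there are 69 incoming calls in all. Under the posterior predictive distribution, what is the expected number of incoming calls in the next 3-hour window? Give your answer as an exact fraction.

45/4

Total count 69 over total exposure 6 hours.
Posterior: α' = 6 + 69 = 75, β' = 14 + 6 = 20.
Predictive mean over a 3-hour window = T·E[λ|data] = 3·75/20 = 45/4.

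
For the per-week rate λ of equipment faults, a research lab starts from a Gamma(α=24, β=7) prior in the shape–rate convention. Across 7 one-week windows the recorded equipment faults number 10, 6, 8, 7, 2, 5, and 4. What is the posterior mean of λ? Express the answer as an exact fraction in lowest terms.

33/7

Total count: 10 + 6 + 8 + 7 + 2 + 5 + 4 = 42.
Total exposure: 7 weeks.
The Gamma prior is conjugate for the Poisson rate, so λ | data ~ Gamma(24+42, 7+7) = Gamma(66, 14).
Posterior mean = α'/β' = 66/14 = 33/7.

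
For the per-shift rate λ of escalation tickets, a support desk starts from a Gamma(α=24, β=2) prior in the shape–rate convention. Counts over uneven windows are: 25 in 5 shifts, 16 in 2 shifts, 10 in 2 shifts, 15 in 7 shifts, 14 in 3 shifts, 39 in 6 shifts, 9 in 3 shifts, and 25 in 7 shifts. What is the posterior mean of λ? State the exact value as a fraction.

Total count: 25 + 16 + 10 + 15 + 14 + 39 + 9 + 25 = 153.
Total exposure: 5 + 2 + 2 + 7 + 3 + 6 + 3 + 7 = 35 shifts.
The Gamma prior is conjugate for the Poisson rate, so λ | data ~ Gamma(24+153, 2+35) = Gamma(177, 37).
Posterior mean = α'/β' = 177/37.

177/37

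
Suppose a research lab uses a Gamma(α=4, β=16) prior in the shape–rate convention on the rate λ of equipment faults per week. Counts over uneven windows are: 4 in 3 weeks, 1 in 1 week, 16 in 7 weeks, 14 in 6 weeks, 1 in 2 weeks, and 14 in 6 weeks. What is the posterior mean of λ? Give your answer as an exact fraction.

Total count: 4 + 1 + 16 + 14 + 1 + 14 = 50.
Total exposure: 3 + 1 + 7 + 6 + 2 + 6 = 25 weeks.
Posterior: α' = 4 + 50 = 54, β' = 16 + 25 = 41.
Posterior mean = α'/β' = 54/41.

54/41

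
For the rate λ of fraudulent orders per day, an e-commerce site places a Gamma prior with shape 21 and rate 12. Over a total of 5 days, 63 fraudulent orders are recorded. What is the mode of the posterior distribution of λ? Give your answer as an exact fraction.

83/17

Total count 63 over total exposure 5 days.
Posterior: α' = 21 + 63 = 84, β' = 12 + 5 = 17.
Posterior mode = (α'−1)/β' = 83/17.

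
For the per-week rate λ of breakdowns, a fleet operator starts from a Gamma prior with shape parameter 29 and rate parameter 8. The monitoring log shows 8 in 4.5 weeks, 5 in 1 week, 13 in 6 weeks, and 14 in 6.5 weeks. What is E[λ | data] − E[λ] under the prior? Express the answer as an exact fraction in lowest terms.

-101/104

Total count: 8 + 5 + 13 + 14 = 40.
Total exposure: 4.5 + 1 + 6 + 6.5 = 18 weeks.
Posterior: α' = 29 + 40 = 69, β' = 8 + 18 = 26.
Posterior mean = 69/26 = 69/26; prior mean = 29/8 = 29/8. Difference = 69/26 − 29/8 = -101/104.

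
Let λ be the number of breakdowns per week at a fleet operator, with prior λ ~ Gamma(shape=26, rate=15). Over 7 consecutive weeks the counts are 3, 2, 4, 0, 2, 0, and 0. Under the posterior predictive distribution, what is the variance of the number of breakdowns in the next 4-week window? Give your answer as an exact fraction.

Total count: 3 + 2 + 4 + 0 + 2 + 0 + 0 = 11.
Total exposure: 7 weeks.
Conjugate update: add total count to the shape and total exposure to the rate, giving Gamma(37, 22).
The posterior predictive for a window of length T is Negative Binomial with variance T·α'·(β'+T)/β'² = 4·37·26/484 = 962/121.

962/121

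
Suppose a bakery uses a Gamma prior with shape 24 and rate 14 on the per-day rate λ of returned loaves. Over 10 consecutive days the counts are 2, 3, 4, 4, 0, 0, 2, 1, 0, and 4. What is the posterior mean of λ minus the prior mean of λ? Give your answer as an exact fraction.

5/42

Total count: 2 + 3 + 4 + 4 + 0 + 0 + 2 + 1 + 0 + 4 = 20.
Total exposure: 10 days.
Posterior: α' = 24 + 20 = 44, β' = 14 + 10 = 24.
Posterior mean = 44/24 = 11/6; prior mean = 24/14 = 12/7. Difference = 11/6 − 12/7 = 5/42.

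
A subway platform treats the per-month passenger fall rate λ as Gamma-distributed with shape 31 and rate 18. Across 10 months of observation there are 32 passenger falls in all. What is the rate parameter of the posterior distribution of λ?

28

Total count 32 over total exposure 10 months.
By Gamma–Poisson conjugacy, the posterior is Gamma(α + Σx, β + Σt) = Gamma(31 + 32, 18 + 10) = Gamma(63, 28).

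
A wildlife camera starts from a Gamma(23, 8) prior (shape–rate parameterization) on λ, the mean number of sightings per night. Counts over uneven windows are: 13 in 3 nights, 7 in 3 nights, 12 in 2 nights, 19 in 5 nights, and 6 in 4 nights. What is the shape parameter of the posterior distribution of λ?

Total count: 13 + 7 + 12 + 19 + 6 = 57.
Total exposure: 3 + 3 + 2 + 5 + 4 = 17 nights.
Gamma(α, β) with Poisson data over total exposure Σt gives posterior Gamma(α+Σx, β+Σt) = Gamma(80, 25).

80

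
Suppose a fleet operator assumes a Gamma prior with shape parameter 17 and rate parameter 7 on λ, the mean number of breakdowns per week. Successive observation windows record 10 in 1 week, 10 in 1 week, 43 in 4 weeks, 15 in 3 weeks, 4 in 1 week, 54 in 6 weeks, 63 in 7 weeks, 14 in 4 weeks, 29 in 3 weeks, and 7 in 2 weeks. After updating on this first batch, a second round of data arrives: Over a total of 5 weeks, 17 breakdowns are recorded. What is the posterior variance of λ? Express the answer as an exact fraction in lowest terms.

283/1936

Total count: 10 + 10 + 43 + 15 + 4 + 54 + 63 + 14 + 29 + 7 = 249.
Total exposure: 1 + 1 + 4 + 3 + 1 + 6 + 7 + 4 + 3 + 2 = 32 weeks.
After the first batch: Gamma(17 + 249, 7 + 32) = Gamma(266, 39).
Total count 17 over total exposure 5 weeks.
After the second batch: Gamma(266 + 17, 39 + 5) = Gamma(283, 44).
Posterior variance = α'/β'² = 283/1936.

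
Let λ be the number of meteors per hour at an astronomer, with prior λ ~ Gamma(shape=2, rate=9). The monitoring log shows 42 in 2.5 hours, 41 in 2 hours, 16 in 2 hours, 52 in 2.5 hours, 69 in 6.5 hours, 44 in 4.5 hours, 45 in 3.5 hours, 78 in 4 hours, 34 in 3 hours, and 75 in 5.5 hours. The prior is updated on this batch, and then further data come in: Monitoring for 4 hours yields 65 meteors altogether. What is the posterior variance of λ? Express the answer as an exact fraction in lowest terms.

563/2401

Total count: 42 + 41 + 16 + 52 + 69 + 44 + 45 + 78 + 34 + 75 = 496.
Total exposure: 2.5 + 2 + 2 + 2.5 + 6.5 + 4.5 + 3.5 + 4 + 3 + 5.5 = 36 hours.
After the first batch: Gamma(2 + 496, 9 + 36) = Gamma(498, 45).
Total count 65 over total exposure 4 hours.
After the second batch: Gamma(498 + 65, 45 + 4) = Gamma(563, 49).
Posterior variance = α'/β'² = 563/2401.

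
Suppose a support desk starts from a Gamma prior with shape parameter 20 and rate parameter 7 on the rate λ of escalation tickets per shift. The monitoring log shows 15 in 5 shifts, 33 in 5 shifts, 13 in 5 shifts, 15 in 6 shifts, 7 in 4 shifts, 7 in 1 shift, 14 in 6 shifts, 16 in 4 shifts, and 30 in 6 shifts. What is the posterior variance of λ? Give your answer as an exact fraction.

170/2401

Total count: 15 + 33 + 13 + 15 + 7 + 7 + 14 + 16 + 30 = 150.
Total exposure: 5 + 5 + 5 + 6 + 4 + 1 + 6 + 4 + 6 = 42 shifts.
Gamma(α, β) with Poisson data over total exposure Σt gives posterior Gamma(α+Σx, β+Σt) = Gamma(170, 49).
Posterior variance = α'/β'² = 170/2401.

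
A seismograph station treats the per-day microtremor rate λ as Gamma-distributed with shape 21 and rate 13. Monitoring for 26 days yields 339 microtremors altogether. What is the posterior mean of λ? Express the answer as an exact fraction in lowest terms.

Total count 339 over total exposure 26 days.
Conjugate update: add total count to the shape and total exposure to the rate, giving Gamma(360, 39).
Posterior mean = α'/β' = 360/39 = 120/13.

120/13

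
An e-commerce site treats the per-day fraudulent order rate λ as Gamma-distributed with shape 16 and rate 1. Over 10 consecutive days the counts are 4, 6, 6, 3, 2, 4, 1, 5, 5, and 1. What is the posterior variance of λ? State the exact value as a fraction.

Total count: 4 + 6 + 6 + 3 + 2 + 4 + 1 + 5 + 5 + 1 = 37.
Total exposure: 10 days.
Posterior: α' = 16 + 37 = 53, β' = 1 + 10 = 11.
Posterior variance = α'/β'² = 53/121.

53/121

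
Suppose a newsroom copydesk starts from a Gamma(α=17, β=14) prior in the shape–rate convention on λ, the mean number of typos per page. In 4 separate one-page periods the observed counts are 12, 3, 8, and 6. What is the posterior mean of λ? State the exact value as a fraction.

23/9

Total count: 12 + 3 + 8 + 6 = 29.
Total exposure: 4 pages.
The Gamma prior is conjugate for the Poisson rate, so λ | data ~ Gamma(17+29, 14+4) = Gamma(46, 18).
Posterior mean = α'/β' = 46/18 = 23/9.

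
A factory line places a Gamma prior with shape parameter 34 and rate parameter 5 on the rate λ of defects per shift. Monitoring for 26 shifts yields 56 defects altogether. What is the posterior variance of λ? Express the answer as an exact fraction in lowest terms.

Total count 56 over total exposure 26 shifts.
By Gamma–Poisson conjugacy, the posterior is Gamma(α + Σx, β + Σt) = Gamma(34 + 56, 5 + 26) = Gamma(90, 31).
Posterior variance = α'/β'² = 90/961.

90/961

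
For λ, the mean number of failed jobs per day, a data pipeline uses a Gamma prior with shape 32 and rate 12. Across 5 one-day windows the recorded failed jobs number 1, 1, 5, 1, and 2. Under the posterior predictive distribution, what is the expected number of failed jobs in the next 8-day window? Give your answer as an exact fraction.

336/17

Total count: 1 + 1 + 5 + 1 + 2 = 10.
Total exposure: 5 days.
Gamma(α, β) with Poisson data over total exposure Σt gives posterior Gamma(α+Σx, β+Σt) = Gamma(42, 17).
Predictive mean over an 8-day window = T·E[λ|data] = 8·42/17 = 336/17.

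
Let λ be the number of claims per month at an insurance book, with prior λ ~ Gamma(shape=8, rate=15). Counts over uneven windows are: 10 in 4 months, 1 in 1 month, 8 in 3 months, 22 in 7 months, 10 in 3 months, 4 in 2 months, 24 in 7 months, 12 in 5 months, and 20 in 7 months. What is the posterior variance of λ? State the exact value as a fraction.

119/2916

Total count: 10 + 1 + 8 + 22 + 10 + 4 + 24 + 12 + 20 = 111.
Total exposure: 4 + 1 + 3 + 7 + 3 + 2 + 7 + 5 + 7 = 39 months.
By Gamma–Poisson conjugacy, the posterior is Gamma(α + Σx, β + Σt) = Gamma(8 + 111, 15 + 39) = Gamma(119, 54).
Posterior variance = α'/β'² = 119/2916.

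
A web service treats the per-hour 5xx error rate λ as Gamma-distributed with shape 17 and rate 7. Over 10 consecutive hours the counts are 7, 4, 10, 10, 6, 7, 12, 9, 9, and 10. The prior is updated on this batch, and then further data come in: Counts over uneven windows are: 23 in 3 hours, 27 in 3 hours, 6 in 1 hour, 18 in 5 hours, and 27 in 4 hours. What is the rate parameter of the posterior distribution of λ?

Total count: 7 + 4 + 10 + 10 + 6 + 7 + 12 + 9 + 9 + 10 = 84.
Total exposure: 10 hours.
After the first batch: Gamma(17 + 84, 7 + 10) = Gamma(101, 17).
Total count: 23 + 27 + 6 + 18 + 27 = 101.
Total exposure: 3 + 3 + 1 + 5 + 4 = 16 hours.
After the second batch: Gamma(101 + 101, 17 + 16) = Gamma(202, 33).

33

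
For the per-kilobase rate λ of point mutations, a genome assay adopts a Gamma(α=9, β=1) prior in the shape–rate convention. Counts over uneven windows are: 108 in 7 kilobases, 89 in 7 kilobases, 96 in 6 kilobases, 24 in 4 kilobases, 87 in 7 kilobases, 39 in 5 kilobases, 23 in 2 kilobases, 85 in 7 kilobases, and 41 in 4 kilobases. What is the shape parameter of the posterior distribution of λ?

601

Total count: 108 + 89 + 96 + 24 + 87 + 39 + 23 + 85 + 41 = 592.
Total exposure: 7 + 7 + 6 + 4 + 7 + 5 + 2 + 7 + 4 = 49 kilobases.
By Gamma–Poisson conjugacy, the posterior is Gamma(α + Σx, β + Σt) = Gamma(9 + 592, 1 + 49) = Gamma(601, 50).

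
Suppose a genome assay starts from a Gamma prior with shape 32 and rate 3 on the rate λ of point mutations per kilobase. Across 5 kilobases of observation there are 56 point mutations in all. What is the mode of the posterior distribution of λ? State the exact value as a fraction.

87/8

Total count 56 over total exposure 5 kilobases.
Posterior: α' = 32 + 56 = 88, β' = 3 + 5 = 8.
Posterior mode = (α'−1)/β' = 87/8.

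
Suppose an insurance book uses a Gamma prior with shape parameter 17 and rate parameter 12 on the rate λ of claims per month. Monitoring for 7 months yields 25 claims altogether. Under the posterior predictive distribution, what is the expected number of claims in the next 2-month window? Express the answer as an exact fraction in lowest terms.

84/19

Total count 25 over total exposure 7 months.
Posterior: α' = 17 + 25 = 42, β' = 12 + 7 = 19.
Predictive mean over a 2-month window = T·E[λ|data] = 2·42/19 = 84/19.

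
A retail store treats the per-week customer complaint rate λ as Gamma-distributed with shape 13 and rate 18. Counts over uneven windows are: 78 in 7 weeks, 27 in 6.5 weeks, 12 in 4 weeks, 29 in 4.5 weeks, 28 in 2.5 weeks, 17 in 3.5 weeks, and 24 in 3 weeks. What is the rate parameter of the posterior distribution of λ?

Total count: 78 + 27 + 12 + 29 + 28 + 17 + 24 = 215.
Total exposure: 7 + 6.5 + 4 + 4.5 + 2.5 + 3.5 + 3 = 31 weeks.
The Gamma prior is conjugate for the Poisson rate, so λ | data ~ Gamma(13+215, 18+31) = Gamma(228, 49).

49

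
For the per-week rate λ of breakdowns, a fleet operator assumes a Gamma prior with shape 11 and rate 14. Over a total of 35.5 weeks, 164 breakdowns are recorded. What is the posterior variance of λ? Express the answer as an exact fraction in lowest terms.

Total count 164 over total exposure 35.5 weeks.
Gamma(α, β) with Poisson data over total exposure Σt gives posterior Gamma(α+Σx, β+Σt) = Gamma(175, 99/2).
Posterior variance = α'/β'² = 175/(9801/4) = 700/9801.

700/9801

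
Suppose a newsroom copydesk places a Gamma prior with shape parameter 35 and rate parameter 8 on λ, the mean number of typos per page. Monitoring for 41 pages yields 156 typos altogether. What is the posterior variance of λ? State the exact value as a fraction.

Total count 156 over total exposure 41 pages.
By Gamma–Poisson conjugacy, the posterior is Gamma(α + Σx, β + Σt) = Gamma(35 + 156, 8 + 41) = Gamma(191, 49).
Posterior variance = α'/β'² = 191/2401.

191/2401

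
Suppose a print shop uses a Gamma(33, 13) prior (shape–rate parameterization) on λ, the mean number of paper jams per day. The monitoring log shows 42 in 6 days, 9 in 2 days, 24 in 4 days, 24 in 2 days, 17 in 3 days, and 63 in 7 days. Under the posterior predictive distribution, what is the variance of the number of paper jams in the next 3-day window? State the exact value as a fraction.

25440/1369

Total count: 42 + 9 + 24 + 24 + 17 + 63 = 179.
Total exposure: 6 + 2 + 4 + 2 + 3 + 7 = 24 days.
The Gamma prior is conjugate for the Poisson rate, so λ | data ~ Gamma(33+179, 13+24) = Gamma(212, 37).
The posterior predictive for a window of length T is Negative Binomial with variance T·α'·(β'+T)/β'² = 3·212·40/1369 = 25440/1369.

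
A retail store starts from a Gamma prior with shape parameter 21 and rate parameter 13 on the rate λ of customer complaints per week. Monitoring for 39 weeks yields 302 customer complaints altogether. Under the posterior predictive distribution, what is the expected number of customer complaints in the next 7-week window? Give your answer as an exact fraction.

2261/52

Total count 302 over total exposure 39 weeks.
The Gamma prior is conjugate for the Poisson rate, so λ | data ~ Gamma(21+302, 13+39) = Gamma(323, 52).
Predictive mean over a 7-week window = T·E[λ|data] = 7·323/52 = 2261/52.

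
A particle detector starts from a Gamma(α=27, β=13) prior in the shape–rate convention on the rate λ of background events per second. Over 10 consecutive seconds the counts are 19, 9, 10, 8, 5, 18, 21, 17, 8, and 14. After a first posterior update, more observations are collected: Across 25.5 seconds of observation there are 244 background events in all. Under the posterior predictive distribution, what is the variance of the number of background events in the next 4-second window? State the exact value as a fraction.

Total count: 19 + 9 + 10 + 8 + 5 + 18 + 21 + 17 + 8 + 14 = 129.
Total exposure: 10 seconds.
After the first batch: Gamma(27 + 129, 13 + 10) = Gamma(156, 23).
Total count 244 over total exposure 25.5 seconds.
After the second batch: Gamma(156 + 244, 23 + 25.5) = Gamma(400, 97/2).
The posterior predictive for a window of length T is Negative Binomial with variance T·α'·(β'+T)/β'² = 4·400·(105/2)/(9409/4) = 336000/9409.

336000/9409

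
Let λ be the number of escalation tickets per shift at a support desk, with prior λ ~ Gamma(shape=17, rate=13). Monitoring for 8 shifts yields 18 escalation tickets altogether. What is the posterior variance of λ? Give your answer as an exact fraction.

5/63

Total count 18 over total exposure 8 shifts.
By Gamma–Poisson conjugacy, the posterior is Gamma(α + Σx, β + Σt) = Gamma(17 + 18, 13 + 8) = Gamma(35, 21).
Posterior variance = α'/β'² = 35/441 = 5/63.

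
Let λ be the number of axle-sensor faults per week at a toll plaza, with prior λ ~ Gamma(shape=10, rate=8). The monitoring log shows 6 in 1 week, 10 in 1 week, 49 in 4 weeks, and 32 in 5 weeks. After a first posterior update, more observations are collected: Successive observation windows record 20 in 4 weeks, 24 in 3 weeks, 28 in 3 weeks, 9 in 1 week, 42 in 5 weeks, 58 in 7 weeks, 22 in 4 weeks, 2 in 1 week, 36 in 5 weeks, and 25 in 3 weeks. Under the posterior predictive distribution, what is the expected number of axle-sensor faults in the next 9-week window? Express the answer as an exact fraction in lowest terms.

3357/55

Total count: 6 + 10 + 49 + 32 = 97.
Total exposure: 1 + 1 + 4 + 5 = 11 weeks.
After the first batch: Gamma(10 + 97, 8 + 11) = Gamma(107, 19).
Total count: 20 + 24 + 28 + 9 + 42 + 58 + 22 + 2 + 36 + 25 = 266.
Total exposure: 4 + 3 + 3 + 1 + 5 + 7 + 4 + 1 + 5 + 3 = 36 weeks.
After the second batch: Gamma(107 + 266, 19 + 36) = Gamma(373, 55).
Predictive mean over a 9-week window = T·E[λ|data] = 9·373/55 = 3357/55.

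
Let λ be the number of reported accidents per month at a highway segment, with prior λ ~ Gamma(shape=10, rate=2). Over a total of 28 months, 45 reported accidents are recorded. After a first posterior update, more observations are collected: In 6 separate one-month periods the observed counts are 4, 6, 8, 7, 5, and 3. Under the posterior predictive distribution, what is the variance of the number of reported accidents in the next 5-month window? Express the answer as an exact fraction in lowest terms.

Total count 45 over total exposure 28 months.
After the first batch: Gamma(10 + 45, 2 + 28) = Gamma(55, 30).
Total count: 4 + 6 + 8 + 7 + 5 + 3 = 33.
Total exposure: 6 months.
After the second batch: Gamma(55 + 33, 30 + 6) = Gamma(88, 36).
The posterior predictive for a window of length T is Negative Binomial with variance T·α'·(β'+T)/β'² = 5·88·41/1296 = 2255/162.

2255/162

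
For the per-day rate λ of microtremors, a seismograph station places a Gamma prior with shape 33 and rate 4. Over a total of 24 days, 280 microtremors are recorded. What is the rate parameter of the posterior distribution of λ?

28

Total count 280 over total exposure 24 days.
Posterior: α' = 33 + 280 = 313, β' = 4 + 24 = 28.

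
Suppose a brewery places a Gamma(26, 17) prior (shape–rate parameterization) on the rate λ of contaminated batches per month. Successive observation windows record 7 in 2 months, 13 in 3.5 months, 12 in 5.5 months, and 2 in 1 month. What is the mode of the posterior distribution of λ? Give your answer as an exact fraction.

59/29

Total count: 7 + 13 + 12 + 2 = 34.
Total exposure: 2 + 3.5 + 5.5 + 1 = 12 months.
The Gamma prior is conjugate for the Poisson rate, so λ | data ~ Gamma(26+34, 17+12) = Gamma(60, 29).
Posterior mode = (α'−1)/β' = 59/29.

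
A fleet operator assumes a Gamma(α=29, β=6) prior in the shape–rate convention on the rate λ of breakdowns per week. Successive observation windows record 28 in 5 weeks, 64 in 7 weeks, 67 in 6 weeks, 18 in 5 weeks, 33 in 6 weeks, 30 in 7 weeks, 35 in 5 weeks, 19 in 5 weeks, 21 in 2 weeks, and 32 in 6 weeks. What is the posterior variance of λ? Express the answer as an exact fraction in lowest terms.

Total count: 28 + 64 + 67 + 18 + 33 + 30 + 35 + 19 + 21 + 32 = 347.
Total exposure: 5 + 7 + 6 + 5 + 6 + 7 + 5 + 5 + 2 + 6 = 54 weeks.
Gamma(α, β) with Poisson data over total exposure Σt gives posterior Gamma(α+Σx, β+Σt) = Gamma(376, 60).
Posterior variance = α'/β'² = 376/3600 = 47/450.

47/450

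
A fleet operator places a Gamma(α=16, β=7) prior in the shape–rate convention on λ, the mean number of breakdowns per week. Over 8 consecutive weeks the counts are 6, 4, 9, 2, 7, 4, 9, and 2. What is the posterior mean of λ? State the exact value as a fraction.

59/15

Total count: 6 + 4 + 9 + 2 + 7 + 4 + 9 + 2 = 43.
Total exposure: 8 weeks.
Conjugate update: add total count to the shape and total exposure to the rate, giving Gamma(59, 15).
Posterior mean = α'/β' = 59/15.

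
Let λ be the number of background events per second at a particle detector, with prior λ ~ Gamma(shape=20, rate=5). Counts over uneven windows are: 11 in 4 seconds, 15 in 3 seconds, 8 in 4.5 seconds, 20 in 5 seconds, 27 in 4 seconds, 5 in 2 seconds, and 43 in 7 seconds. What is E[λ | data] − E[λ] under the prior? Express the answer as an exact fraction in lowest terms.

22/69

Total count: 11 + 15 + 8 + 20 + 27 + 5 + 43 = 129.
Total exposure: 4 + 3 + 4.5 + 5 + 4 + 2 + 7 = 29.5 seconds.
Posterior: α' = 20 + 129 = 149, β' = 5 + 29.5 = 69/2.
Posterior mean = 149/(69/2) = 298/69; prior mean = 20/5 = 4. Difference = 298/69 − 4 = 22/69.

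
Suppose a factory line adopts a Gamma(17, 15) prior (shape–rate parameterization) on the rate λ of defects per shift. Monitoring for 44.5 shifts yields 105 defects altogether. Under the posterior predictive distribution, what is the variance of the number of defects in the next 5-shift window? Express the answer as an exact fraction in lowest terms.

Total count 105 over total exposure 44.5 shifts.
Gamma(α, β) with Poisson data over total exposure Σt gives posterior Gamma(α+Σx, β+Σt) = Gamma(122, 119/2).
The posterior predictive for a window of length T is Negative Binomial with variance T·α'·(β'+T)/β'² = 5·122·(129/2)/(14161/4) = 157380/14161.

157380/14161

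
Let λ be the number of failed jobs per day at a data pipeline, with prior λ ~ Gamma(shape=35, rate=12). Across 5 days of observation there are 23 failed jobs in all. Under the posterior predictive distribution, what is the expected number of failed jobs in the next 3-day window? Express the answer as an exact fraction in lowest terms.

174/17

Total count 23 over total exposure 5 days.
Gamma(α, β) with Poisson data over total exposure Σt gives posterior Gamma(α+Σx, β+Σt) = Gamma(58, 17).
Predictive mean over a 3-day window = T·E[λ|data] = 3·58/17 = 174/17.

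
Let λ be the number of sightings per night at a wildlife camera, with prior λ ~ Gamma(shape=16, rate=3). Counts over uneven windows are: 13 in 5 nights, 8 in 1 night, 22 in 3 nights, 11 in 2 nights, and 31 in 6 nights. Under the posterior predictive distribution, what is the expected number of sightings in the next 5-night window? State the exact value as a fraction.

Total count: 13 + 8 + 22 + 11 + 31 = 85.
Total exposure: 5 + 1 + 3 + 2 + 6 = 17 nights.
Conjugate update: add total count to the shape and total exposure to the rate, giving Gamma(101, 20).
Predictive mean over a 5-night window = T·E[λ|data] = 5·101/20 = 101/4.

101/4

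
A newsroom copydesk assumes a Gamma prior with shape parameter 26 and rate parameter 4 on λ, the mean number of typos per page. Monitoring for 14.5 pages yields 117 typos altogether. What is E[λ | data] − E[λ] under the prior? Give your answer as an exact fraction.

91/74

Total count 117 over total exposure 14.5 pages.
Gamma(α, β) with Poisson data over total exposure Σt gives posterior Gamma(α+Σx, β+Σt) = Gamma(143, 37/2).
Posterior mean = 143/(37/2) = 286/37; prior mean = 26/4 = 13/2. Difference = 286/37 − 13/2 = 91/74.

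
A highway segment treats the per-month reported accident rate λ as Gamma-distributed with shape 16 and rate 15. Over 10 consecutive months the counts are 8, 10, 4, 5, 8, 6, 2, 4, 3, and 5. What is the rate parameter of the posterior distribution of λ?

25

Total count: 8 + 10 + 4 + 5 + 8 + 6 + 2 + 4 + 3 + 5 = 55.
Total exposure: 10 months.
Gamma(α, β) with Poisson data over total exposure Σt gives posterior Gamma(α+Σx, β+Σt) = Gamma(71, 25).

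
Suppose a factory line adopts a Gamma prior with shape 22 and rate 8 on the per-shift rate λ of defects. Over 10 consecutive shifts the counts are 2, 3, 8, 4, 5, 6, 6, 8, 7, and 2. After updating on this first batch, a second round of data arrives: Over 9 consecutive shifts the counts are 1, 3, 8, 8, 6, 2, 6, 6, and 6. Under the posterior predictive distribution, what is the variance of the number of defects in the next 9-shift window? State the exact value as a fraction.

476/9

Total count: 2 + 3 + 8 + 4 + 5 + 6 + 6 + 8 + 7 + 2 = 51.
Total exposure: 10 shifts.
After the first batch: Gamma(22 + 51, 8 + 10) = Gamma(73, 18).
Total count: 1 + 3 + 8 + 8 + 6 + 2 + 6 + 6 + 6 = 46.
Total exposure: 9 shifts.
After the second batch: Gamma(73 + 46, 18 + 9) = Gamma(119, 27).
The posterior predictive for a window of length T is Negative Binomial with variance T·α'·(β'+T)/β'² = 9·119·36/729 = 476/9.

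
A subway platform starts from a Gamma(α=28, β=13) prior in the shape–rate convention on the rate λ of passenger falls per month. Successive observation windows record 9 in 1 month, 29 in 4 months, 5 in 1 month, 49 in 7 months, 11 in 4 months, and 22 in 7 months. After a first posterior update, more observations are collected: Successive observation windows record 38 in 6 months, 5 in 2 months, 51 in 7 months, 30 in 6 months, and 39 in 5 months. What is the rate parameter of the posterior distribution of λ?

Total count: 9 + 29 + 5 + 49 + 11 + 22 = 125.
Total exposure: 1 + 4 + 1 + 7 + 4 + 7 = 24 months.
After the first batch: Gamma(28 + 125, 13 + 24) = Gamma(153, 37).
Total count: 38 + 5 + 51 + 30 + 39 = 163.
Total exposure: 6 + 2 + 7 + 6 + 5 = 26 months.
After the second batch: Gamma(153 + 163, 37 + 26) = Gamma(316, 63).

63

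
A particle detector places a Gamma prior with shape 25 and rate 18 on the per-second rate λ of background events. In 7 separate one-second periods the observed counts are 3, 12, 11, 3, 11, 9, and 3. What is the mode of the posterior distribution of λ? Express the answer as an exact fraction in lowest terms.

Total count: 3 + 12 + 11 + 3 + 11 + 9 + 3 = 52.
Total exposure: 7 seconds.
Conjugate update: add total count to the shape and total exposure to the rate, giving Gamma(77, 25).
Posterior mode = (α'−1)/β' = 76/25.

76/25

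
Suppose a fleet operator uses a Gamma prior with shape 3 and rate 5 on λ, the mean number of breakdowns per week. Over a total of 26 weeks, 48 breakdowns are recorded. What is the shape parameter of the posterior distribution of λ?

51

Total count 48 over total exposure 26 weeks.
Posterior: α' = 3 + 48 = 51, β' = 5 + 26 = 31.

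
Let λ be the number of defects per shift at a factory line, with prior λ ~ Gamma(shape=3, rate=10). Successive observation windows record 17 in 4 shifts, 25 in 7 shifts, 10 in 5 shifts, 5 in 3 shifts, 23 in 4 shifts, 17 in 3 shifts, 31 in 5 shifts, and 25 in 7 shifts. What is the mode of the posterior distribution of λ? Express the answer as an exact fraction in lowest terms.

Total count: 17 + 25 + 10 + 5 + 23 + 17 + 31 + 25 = 153.
Total exposure: 4 + 7 + 5 + 3 + 4 + 3 + 5 + 7 = 38 shifts.
The Gamma prior is conjugate for the Poisson rate, so λ | data ~ Gamma(3+153, 10+38) = Gamma(156, 48).
Posterior mode = (α'−1)/β' = 155/48.

155/48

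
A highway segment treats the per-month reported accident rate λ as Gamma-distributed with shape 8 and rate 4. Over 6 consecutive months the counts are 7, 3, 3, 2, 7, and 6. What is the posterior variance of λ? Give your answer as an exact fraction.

9/25

Total count: 7 + 3 + 3 + 2 + 7 + 6 = 28.
Total exposure: 6 months.
Posterior: α' = 8 + 28 = 36, β' = 4 + 6 = 10.
Posterior variance = α'/β'² = 36/100 = 9/25.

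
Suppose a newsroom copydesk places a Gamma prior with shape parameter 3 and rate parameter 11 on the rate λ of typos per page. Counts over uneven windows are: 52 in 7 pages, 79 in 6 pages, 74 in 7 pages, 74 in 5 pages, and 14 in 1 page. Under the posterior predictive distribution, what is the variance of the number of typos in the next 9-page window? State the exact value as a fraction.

3312/37

Total count: 52 + 79 + 74 + 74 + 14 = 293.
Total exposure: 7 + 6 + 7 + 5 + 1 = 26 pages.
Posterior: α' = 3 + 293 = 296, β' = 11 + 26 = 37.
The posterior predictive for a window of length T is Negative Binomial with variance T·α'·(β'+T)/β'² = 9·296·46/1369 = 3312/37.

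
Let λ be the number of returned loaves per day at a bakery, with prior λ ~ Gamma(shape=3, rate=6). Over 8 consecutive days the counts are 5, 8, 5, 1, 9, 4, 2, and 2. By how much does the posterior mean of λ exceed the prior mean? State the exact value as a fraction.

16/7

Total count: 5 + 8 + 5 + 1 + 9 + 4 + 2 + 2 = 36.
Total exposure: 8 days.
Conjugate update: add total count to the shape and total exposure to the rate, giving Gamma(39, 14).
Posterior mean = 39/14 = 39/14; prior mean = 3/6 = 1/2. Difference = 39/14 − 1/2 = 16/7.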